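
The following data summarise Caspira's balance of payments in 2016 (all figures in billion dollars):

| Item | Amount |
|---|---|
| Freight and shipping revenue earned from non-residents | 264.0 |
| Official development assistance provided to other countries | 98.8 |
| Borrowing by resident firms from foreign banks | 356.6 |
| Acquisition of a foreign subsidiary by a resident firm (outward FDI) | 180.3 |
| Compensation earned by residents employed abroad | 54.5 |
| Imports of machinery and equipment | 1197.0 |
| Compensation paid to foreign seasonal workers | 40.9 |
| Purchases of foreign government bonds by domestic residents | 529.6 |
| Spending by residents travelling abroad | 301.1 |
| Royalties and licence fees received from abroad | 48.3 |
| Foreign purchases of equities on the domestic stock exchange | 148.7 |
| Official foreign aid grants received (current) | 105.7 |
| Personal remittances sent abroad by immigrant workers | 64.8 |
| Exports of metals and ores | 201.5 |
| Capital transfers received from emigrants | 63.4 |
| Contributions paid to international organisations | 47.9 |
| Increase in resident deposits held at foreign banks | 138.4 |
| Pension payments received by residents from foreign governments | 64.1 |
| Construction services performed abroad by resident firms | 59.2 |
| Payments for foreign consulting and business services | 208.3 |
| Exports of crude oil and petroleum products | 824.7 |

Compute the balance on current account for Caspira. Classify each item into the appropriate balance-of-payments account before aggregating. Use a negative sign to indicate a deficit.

Goods: 201.5 - 1197.0 + 824.7 = -170.8
Services: 264.0 + 59.2 - 301.1 - 208.3 + 48.3 = -137.9
Primary income: -40.9 + 54.5 = 13.6
Secondary income: -98.8 - 47.9 + 105.7 + 64.1 - 64.8 = -41.7
Current account = (-170.8) + (-137.9) + 13.6 + (-41.7) = -336.8
(Excluded from the current account — financial account: borrowing by resident firms from foreign banks 356.6, acquisition of a foreign subsidiary by a resident firm (outward FDI) 180.3, purchases of foreign government bonds by domestic residents 529.6, foreign purchases of equities on the domestic stock exchange 148.7, increase in resident deposits held at foreign banks 138.4; capital account: capital transfers received from emigrants 63.4.)

-336.8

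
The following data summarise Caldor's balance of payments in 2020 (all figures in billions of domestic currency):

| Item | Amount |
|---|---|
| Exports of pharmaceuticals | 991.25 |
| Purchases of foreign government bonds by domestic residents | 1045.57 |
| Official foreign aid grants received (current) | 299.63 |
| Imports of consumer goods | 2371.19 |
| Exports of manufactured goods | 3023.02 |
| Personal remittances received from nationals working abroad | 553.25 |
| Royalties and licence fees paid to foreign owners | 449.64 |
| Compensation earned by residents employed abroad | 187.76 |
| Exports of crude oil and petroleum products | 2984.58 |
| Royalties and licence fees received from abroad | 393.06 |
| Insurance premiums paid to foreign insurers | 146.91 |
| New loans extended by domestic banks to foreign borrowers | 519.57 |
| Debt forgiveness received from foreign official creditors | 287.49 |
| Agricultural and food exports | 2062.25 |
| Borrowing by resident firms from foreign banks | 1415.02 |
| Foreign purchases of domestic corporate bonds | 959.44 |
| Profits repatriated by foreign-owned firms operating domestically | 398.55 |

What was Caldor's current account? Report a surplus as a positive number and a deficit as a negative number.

Goods: -2371.19 + 3023.02 + 2062.25 + 2984.58 + 991.25 = 6689.91
Services: -449.64 + 393.06 - 146.91 = -203.49
Primary income: 187.76 - 398.55 = -210.79
Secondary income: 553.25 + 299.63 = 852.88
Current account = 6689.91 + (-203.49) + (-210.79) + 852.88 = 7128.51
(Excluded from the current account — financial account: purchases of foreign government bonds by domestic residents 1045.57, new loans extended by domestic banks to foreign borrowers 519.57, borrowing by resident firms from foreign banks 1415.02, foreign purchases of domestic corporate bonds 959.44; capital account: debt forgiveness received from foreign official creditors 287.49.)

7128.51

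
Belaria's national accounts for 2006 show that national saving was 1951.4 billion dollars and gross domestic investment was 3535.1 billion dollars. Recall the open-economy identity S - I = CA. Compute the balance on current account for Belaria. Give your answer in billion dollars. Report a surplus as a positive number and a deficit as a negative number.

CA = S - I = 1951.4 - 3535.1 = -1583.7

-1583.7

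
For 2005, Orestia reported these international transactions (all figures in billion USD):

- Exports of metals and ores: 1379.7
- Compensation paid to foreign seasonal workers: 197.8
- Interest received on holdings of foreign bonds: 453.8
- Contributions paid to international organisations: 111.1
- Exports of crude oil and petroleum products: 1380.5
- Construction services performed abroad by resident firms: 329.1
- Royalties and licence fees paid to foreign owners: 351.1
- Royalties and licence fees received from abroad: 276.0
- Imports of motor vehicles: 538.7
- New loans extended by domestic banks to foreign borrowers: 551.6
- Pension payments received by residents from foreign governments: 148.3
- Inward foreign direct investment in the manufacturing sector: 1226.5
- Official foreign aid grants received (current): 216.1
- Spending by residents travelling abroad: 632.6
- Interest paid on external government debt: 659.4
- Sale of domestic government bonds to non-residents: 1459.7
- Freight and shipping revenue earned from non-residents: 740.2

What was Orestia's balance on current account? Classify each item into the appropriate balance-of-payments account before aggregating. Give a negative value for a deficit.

Goods: -538.7 + 1379.7 + 1380.5 = 2221.5
Services: 329.1 + 740.2 + 276.0 - 351.1 - 632.6 = 361.6
Primary income: -659.4 - 197.8 + 453.8 = -403.4
Secondary income: 148.3 - 111.1 + 216.1 = 253.3
Current account = 2221.5 + 361.6 + (-403.4) + 253.3 = 2433.0
(Excluded from the current account — financial account: new loans extended by domestic banks to foreign borrowers 551.6, inward foreign direct investment in the manufacturing sector 1226.5, sale of domestic government bonds to non-residents 1459.7.)

2433.0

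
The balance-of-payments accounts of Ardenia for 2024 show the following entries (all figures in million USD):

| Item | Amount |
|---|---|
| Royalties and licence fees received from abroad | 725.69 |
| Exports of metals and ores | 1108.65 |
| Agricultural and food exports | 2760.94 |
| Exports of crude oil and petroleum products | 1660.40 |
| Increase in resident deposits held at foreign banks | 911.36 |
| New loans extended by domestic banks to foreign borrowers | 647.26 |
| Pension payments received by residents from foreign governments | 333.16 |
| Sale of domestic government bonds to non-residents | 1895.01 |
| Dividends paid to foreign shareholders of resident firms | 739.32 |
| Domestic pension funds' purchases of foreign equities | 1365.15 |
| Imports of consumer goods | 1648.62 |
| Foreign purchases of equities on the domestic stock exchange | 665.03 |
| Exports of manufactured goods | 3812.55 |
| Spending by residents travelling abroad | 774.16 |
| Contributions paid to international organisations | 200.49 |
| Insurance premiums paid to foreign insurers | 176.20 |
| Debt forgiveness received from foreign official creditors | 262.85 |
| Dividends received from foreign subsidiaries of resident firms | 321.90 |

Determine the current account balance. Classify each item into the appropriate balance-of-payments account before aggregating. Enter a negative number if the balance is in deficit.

7184.50

Goods: 3812.55 + 2760.94 - 1648.62 + 1660.40 + 1108.65 = 7693.92
Services: -774.16 - 176.20 + 725.69 = -224.67
Primary income: -739.32 + 321.90 = -417.42
Secondary income: -200.49 + 333.16 = 132.67
Current account = 7693.92 + (-224.67) + (-417.42) + 132.67 = 7184.50
(Excluded from the current account — financial account: increase in resident deposits held at foreign banks 911.36, new loans extended by domestic banks to foreign borrowers 647.26, sale of domestic government bonds to non-residents 1895.01, domestic pension funds' purchases of foreign equities 1365.15, foreign purchases of equities on the domestic stock exchange 665.03; capital account: debt forgiveness received from foreign official creditors 262.85.)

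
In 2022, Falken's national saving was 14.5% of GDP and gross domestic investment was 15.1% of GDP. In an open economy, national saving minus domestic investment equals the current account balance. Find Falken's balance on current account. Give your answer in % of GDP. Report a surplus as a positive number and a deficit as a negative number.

S - I = CA (net lending to the rest of the world).
CA = S - I = 14.5 - 15.1 = -0.6

-0.6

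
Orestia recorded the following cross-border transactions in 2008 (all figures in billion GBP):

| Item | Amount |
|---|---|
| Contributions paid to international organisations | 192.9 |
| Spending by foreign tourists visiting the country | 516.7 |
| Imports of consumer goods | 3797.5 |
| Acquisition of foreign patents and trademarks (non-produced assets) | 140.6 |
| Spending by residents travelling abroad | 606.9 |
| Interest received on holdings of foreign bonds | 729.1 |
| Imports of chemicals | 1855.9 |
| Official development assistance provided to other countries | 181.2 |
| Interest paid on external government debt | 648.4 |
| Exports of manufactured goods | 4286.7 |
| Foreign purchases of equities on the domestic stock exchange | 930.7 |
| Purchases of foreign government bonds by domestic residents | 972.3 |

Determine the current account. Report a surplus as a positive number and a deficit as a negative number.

Goods: -3797.5 - 1855.9 + 4286.7 = -1366.7
Services: 516.7 - 606.9 = -90.2
Primary income: 729.1 - 648.4 = 80.7
Secondary income: -181.2 - 192.9 = -374.1
Current account = (-1366.7) + (-90.2) + 80.7 + (-374.1) = -1750.3
(Excluded from the current account — capital account: acquisition of foreign patents and trademarks (non-produced assets) 140.6; financial account: foreign purchases of equities on the domestic stock exchange 930.7, purchases of foreign government bonds by domestic residents 972.3.)

-1750.3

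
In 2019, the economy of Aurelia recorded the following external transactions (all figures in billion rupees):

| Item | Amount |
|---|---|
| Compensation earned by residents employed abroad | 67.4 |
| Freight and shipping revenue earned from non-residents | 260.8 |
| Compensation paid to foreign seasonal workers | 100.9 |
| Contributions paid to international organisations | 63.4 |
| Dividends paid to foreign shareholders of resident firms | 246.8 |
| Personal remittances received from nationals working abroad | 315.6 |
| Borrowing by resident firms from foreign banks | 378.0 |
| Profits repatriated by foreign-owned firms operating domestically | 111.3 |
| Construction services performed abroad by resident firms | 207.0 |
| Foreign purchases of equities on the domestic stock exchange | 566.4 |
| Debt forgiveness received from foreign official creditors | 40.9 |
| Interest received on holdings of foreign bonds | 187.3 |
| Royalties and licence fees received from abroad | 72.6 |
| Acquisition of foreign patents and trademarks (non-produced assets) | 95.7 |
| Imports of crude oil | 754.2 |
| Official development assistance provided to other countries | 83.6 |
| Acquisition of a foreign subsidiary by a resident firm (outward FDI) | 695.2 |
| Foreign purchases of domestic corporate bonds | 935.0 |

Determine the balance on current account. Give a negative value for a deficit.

-249.5

Goods: -754.2
Services: 260.8 + 72.6 + 207.0 = 540.4
Primary income: 187.3 + 67.4 - 100.9 - 246.8 - 111.3 = -204.3
Secondary income: -83.6 - 63.4 + 315.6 = 168.6
Current account = (-754.2) + 540.4 + (-204.3) + 168.6 = -249.5
(Excluded from the current account — financial account: borrowing by resident firms from foreign banks 378.0, foreign purchases of equities on the domestic stock exchange 566.4, acquisition of a foreign subsidiary by a resident firm (outward FDI) 695.2, foreign purchases of domestic corporate bonds 935.0; capital account: debt forgiveness received from foreign official creditors 40.9, acquisition of foreign patents and trademarks (non-produced assets) 95.7.)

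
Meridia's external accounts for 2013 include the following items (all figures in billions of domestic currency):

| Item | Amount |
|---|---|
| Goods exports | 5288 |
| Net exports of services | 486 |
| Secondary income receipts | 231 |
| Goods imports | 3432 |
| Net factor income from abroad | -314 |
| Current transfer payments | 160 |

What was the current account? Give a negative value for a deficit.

2099

Goods balance = 5288 - 3432 = 1856
Services balance = 486
Trade balance (goods + services) = 1856 + 486 = 2342
Net primary income = -314
Net secondary income = 231 - 160 = 71
Current account = 2342 + (-314) + 71 = 2099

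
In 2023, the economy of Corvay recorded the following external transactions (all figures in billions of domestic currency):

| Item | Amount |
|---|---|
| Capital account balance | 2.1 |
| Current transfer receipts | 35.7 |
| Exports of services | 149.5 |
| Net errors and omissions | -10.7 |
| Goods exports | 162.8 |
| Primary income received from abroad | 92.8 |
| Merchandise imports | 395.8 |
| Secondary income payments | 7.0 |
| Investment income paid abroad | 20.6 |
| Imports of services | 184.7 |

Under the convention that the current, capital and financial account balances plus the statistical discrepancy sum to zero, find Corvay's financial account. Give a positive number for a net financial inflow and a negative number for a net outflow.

Goods balance = 162.8 - 395.8 = -233.0
Services balance = 149.5 - 184.7 = -35.2
Trade balance (goods + services) = -233.0 + (-35.2) = -268.2
Net primary income = 92.8 - 20.6 = 72.2
Net secondary income = 35.7 - 7.0 = 28.7
Current account = -268.2 + 72.2 + 28.7 = -167.3
Financial account = -(-167.3 + 2.1 + (-10.7)) = 175.9

175.9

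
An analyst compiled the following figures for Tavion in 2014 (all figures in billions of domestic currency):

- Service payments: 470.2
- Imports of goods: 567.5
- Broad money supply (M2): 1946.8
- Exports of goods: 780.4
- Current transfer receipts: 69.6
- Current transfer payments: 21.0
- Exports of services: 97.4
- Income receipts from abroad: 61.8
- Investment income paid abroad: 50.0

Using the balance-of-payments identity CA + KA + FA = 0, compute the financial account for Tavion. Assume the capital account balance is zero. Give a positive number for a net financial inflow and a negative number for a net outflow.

99.5

Goods balance = 780.4 - 567.5 = 212.9
Services balance = 97.4 - 470.2 = -372.8
Trade balance (goods + services) = 212.9 + (-372.8) = -159.9
Net primary income = 61.8 - 50.0 = 11.8
Net secondary income = 69.6 - 21.0 = 48.6
Current account = -159.9 + 11.8 + 48.6 = -99.5
Financial account = -(-99.5) = 99.5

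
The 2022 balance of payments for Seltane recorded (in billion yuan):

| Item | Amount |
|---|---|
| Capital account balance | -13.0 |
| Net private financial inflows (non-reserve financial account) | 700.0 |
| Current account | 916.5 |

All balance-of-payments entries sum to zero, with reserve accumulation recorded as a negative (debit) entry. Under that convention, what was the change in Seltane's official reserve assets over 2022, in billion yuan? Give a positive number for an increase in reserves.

1603.5

Official reserve transactions balance = -(916.5 + (-13.0) + 700.0) = -1603.5
An accumulation of reserves is recorded as a debit (negative entry), so the change in the stock of reserves is the negative of that balance.
Change in official reserves = -(-1603.5) = 1603.5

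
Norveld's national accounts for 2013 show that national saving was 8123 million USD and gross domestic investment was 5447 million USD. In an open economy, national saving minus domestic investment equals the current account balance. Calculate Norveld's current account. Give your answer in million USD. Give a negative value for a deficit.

2676

CA = S - I = 8123 - 5447 = 2676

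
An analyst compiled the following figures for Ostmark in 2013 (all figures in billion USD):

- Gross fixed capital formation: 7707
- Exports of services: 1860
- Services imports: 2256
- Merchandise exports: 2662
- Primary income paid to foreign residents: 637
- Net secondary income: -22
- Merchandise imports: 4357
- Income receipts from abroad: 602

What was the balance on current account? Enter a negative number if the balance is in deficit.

Goods balance = 2662 - 4357 = -1695
Services balance = 1860 - 2256 = -396
Trade balance (goods + services) = -1695 + (-396) = -2091
Net primary income = 602 - 637 = -35
Net secondary income = -22
Current account = -2091 + (-35) + (-22) = -2148

-2148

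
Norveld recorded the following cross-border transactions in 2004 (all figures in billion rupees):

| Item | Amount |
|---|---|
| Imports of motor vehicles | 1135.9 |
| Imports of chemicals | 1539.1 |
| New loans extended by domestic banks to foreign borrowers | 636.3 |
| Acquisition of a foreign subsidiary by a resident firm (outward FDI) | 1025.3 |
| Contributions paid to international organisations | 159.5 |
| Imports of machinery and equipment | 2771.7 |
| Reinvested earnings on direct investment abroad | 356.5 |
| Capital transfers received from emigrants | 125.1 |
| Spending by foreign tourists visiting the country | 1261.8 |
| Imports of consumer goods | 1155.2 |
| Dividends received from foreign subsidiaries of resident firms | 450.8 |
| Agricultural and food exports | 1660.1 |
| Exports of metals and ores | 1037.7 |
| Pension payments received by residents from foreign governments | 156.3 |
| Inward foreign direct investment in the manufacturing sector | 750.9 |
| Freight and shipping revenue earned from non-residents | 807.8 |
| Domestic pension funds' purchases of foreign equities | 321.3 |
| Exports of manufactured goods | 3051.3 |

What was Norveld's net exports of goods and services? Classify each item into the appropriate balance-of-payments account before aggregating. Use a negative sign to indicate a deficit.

Goods: -1155.2 + 1660.1 - 1539.1 - 1135.9 + 3051.3 + 1037.7 - 2771.7 = -852.8
Services: 807.8 + 1261.8 = 2069.6
Trade balance = -852.8 + 2069.6 = 1216.8
(Excluded from the trade balance — financial account: new loans extended by domestic banks to foreign borrowers 636.3, acquisition of a foreign subsidiary by a resident firm (outward FDI) 1025.3, inward foreign direct investment in the manufacturing sector 750.9, domestic pension funds' purchases of foreign equities 321.3; secondary income: contributions paid to international organisations 159.5, pension payments received by residents from foreign governments 156.3; primary income: reinvested earnings on direct investment abroad 356.5, dividends received from foreign subsidiaries of resident firms 450.8; capital account: capital transfers received from emigrants 125.1.)

1216.8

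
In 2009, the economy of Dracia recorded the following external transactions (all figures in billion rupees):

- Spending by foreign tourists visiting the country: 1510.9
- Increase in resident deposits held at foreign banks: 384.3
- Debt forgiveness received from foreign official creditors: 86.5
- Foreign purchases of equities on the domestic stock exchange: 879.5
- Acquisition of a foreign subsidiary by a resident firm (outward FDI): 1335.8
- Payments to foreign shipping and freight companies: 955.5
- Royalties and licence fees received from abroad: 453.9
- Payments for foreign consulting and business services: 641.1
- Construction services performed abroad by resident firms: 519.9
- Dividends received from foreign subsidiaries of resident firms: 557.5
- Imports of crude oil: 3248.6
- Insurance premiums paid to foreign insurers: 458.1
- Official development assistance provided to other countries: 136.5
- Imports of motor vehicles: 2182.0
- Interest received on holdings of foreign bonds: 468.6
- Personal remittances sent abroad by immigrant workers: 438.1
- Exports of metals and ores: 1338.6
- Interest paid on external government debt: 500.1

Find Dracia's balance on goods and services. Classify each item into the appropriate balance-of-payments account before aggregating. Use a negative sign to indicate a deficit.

-3662.0

Goods: 1338.6 - 2182.0 - 3248.6 = -4092.0
Services: -458.1 + 519.9 + 453.9 - 955.5 - 641.1 + 1510.9 = 430.0
Trade balance = -4092.0 + 430.0 = -3662.0
(Excluded from the trade balance — financial account: increase in resident deposits held at foreign banks 384.3, foreign purchases of equities on the domestic stock exchange 879.5, acquisition of a foreign subsidiary by a resident firm (outward FDI) 1335.8; capital account: debt forgiveness received from foreign official creditors 86.5; primary income: dividends received from foreign subsidiaries of resident firms 557.5, interest received on holdings of foreign bonds 468.6, interest paid on external government debt 500.1; secondary income: official development assistance provided to other countries 136.5, personal remittances sent abroad by immigrant workers 438.1.)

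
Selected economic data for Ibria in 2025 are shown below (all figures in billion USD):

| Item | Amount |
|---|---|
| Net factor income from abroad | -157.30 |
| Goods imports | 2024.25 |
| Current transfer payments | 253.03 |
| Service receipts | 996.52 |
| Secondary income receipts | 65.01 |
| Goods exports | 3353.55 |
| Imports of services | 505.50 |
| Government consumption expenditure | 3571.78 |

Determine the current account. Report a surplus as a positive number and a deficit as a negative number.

Goods balance = 3353.55 - 2024.25 = 1329.30
Services balance = 996.52 - 505.50 = 491.02
Trade balance (goods + services) = 1329.30 + 491.02 = 1820.32
Net primary income = -157.30
Net secondary income = 65.01 - 253.03 = -188.02
Current account = 1820.32 + (-157.30) + (-188.02) = 1475.00

1475.00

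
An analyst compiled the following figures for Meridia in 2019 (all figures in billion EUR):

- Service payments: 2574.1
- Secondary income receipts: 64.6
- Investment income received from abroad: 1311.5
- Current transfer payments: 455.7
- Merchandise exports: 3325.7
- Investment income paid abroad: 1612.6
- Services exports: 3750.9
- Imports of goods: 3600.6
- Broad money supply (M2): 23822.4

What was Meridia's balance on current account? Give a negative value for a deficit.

Goods balance = 3325.7 - 3600.6 = -274.9
Services balance = 3750.9 - 2574.1 = 1176.8
Trade balance (goods + services) = -274.9 + 1176.8 = 901.9
Net primary income = 1311.5 - 1612.6 = -301.1
Net secondary income = 64.6 - 455.7 = -391.1
Current account = 901.9 + (-301.1) + (-391.1) = 209.7

209.7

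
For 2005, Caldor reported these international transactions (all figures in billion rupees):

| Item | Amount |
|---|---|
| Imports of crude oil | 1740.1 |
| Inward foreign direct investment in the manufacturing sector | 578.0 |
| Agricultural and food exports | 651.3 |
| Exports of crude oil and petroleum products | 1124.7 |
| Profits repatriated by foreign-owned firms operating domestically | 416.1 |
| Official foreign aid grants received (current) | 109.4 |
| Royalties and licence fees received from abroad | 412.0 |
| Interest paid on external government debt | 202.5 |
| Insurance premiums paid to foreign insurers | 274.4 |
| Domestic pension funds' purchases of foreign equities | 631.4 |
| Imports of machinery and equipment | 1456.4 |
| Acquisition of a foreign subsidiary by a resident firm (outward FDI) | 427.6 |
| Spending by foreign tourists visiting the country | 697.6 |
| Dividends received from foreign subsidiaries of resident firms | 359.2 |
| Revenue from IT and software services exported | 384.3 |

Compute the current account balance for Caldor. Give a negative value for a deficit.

Goods: -1456.4 + 651.3 - 1740.1 + 1124.7 = -1420.5
Services: 412.0 + 697.6 + 384.3 - 274.4 = 1219.5
Primary income: -202.5 + 359.2 - 416.1 = -259.4
Secondary income: 109.4
Current account = (-1420.5) + 1219.5 + (-259.4) + 109.4 = -351.0
(Excluded from the current account — financial account: inward foreign direct investment in the manufacturing sector 578.0, domestic pension funds' purchases of foreign equities 631.4, acquisition of a foreign subsidiary by a resident firm (outward FDI) 427.6.)

-351.0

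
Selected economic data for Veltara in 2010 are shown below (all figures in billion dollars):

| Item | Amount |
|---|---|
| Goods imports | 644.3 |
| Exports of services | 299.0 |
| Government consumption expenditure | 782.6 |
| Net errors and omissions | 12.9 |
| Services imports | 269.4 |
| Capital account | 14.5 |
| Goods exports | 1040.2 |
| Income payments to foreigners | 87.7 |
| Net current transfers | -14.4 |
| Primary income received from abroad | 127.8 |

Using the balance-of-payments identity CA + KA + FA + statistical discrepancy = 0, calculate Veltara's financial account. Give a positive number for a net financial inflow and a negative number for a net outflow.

-478.6

Goods balance = 1040.2 - 644.3 = 395.9
Services balance = 299.0 - 269.4 = 29.6
Trade balance (goods + services) = 395.9 + 29.6 = 425.5
Net primary income = 127.8 - 87.7 = 40.1
Net secondary income = -14.4
Current account = 425.5 + 40.1 + (-14.4) = 451.2
Financial account = -(451.2 + 14.5 + 12.9) = -478.6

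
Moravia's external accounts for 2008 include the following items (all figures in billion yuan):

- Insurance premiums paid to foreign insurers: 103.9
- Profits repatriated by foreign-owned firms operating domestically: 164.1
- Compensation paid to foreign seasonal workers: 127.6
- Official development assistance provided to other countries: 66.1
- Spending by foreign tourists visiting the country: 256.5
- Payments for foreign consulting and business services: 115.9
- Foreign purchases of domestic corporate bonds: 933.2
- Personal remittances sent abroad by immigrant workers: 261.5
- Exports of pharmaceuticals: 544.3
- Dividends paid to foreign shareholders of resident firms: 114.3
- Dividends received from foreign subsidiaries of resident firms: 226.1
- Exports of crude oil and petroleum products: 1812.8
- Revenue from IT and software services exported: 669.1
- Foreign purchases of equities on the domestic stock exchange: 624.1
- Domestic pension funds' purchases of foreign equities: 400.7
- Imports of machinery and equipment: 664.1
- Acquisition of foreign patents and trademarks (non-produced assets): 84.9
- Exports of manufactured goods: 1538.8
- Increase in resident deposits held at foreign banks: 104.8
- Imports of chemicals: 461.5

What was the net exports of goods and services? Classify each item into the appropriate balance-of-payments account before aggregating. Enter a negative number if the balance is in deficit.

Goods: 1812.8 - 461.5 + 1538.8 + 544.3 - 664.1 = 2770.3
Services: -115.9 - 103.9 + 256.5 + 669.1 = 705.8
Trade balance = 2770.3 + 705.8 = 3476.1
(Excluded from the trade balance — primary income: profits repatriated by foreign-owned firms operating domestically 164.1, compensation paid to foreign seasonal workers 127.6, dividends paid to foreign shareholders of resident firms 114.3, dividends received from foreign subsidiaries of resident firms 226.1; secondary income: official development assistance provided to other countries 66.1, personal remittances sent abroad by immigrant workers 261.5; financial account: foreign purchases of domestic corporate bonds 933.2, foreign purchases of equities on the domestic stock exchange 624.1, domestic pension funds' purchases of foreign equities 400.7, increase in resident deposits held at foreign banks 104.8; capital account: acquisition of foreign patents and trademarks (non-produced assets) 84.9.)

3476.1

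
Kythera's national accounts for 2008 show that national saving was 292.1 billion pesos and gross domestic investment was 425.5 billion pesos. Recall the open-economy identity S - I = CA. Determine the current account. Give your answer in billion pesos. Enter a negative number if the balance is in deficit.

-133.4

S - I = CA (net lending to the rest of the world).
CA = S - I = 292.1 - 425.5 = -133.4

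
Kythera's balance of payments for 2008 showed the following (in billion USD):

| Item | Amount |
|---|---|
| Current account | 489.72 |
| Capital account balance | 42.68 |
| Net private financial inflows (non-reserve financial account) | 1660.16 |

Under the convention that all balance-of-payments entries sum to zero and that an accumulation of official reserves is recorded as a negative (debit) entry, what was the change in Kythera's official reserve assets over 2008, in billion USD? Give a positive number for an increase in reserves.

Official reserve transactions balance = -(489.72 + 42.68 + 1660.16) = -2192.56
An accumulation of reserves is recorded as a debit (negative entry), so the change in the stock of reserves is the negative of that balance.
Change in official reserves = -(-2192.56) = 2192.56

2192.56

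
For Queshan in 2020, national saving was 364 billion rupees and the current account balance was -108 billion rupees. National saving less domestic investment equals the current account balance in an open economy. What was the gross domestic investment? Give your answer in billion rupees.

472

S - I = CA (net lending to the rest of the world).
I = S - CA = 364 - (-108) = 472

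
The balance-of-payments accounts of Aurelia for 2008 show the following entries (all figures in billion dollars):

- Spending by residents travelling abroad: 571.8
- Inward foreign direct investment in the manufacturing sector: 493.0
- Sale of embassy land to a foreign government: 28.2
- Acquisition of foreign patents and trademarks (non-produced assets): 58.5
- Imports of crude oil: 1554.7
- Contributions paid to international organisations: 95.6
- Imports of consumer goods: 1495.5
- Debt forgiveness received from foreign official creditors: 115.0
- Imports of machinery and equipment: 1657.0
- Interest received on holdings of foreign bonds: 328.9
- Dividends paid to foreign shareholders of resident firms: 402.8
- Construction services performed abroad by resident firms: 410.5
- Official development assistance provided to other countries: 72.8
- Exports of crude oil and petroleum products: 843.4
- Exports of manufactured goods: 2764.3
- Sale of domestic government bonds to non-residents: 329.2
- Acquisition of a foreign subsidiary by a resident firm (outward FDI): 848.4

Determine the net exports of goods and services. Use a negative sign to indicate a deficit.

Goods: 843.4 + 2764.3 - 1495.5 - 1657.0 - 1554.7 = -1099.5
Services: 410.5 - 571.8 = -161.3
Trade balance = -1099.5 + (-161.3) = -1260.8
(Excluded from the trade balance — financial account: inward foreign direct investment in the manufacturing sector 493.0, sale of domestic government bonds to non-residents 329.2, acquisition of a foreign subsidiary by a resident firm (outward FDI) 848.4; capital account: sale of embassy land to a foreign government 28.2, acquisition of foreign patents and trademarks (non-produced assets) 58.5, debt forgiveness received from foreign official creditors 115.0; secondary income: contributions paid to international organisations 95.6, official development assistance provided to other countries 72.8; primary income: interest received on holdings of foreign bonds 328.9, dividends paid to foreign shareholders of resident firms 402.8.)

-1260.8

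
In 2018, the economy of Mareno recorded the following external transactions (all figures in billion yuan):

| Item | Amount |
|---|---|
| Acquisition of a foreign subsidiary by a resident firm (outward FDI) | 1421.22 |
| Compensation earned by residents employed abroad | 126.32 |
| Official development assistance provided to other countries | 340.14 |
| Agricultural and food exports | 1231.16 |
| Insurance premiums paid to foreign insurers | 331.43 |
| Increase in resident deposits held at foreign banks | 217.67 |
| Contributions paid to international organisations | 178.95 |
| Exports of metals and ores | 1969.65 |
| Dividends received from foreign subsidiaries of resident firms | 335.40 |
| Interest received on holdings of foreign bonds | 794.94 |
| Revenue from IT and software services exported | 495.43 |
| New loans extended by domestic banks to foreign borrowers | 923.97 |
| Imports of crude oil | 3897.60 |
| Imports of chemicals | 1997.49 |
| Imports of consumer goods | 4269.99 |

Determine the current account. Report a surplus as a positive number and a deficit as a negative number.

Goods: 1231.16 - 4269.99 - 3897.60 + 1969.65 - 1997.49 = -6964.27
Services: 495.43 - 331.43 = 164.00
Primary income: 126.32 + 335.40 + 794.94 = 1256.66
Secondary income: -340.14 - 178.95 = -519.09
Current account = (-6964.27) + 164.00 + 1256.66 + (-519.09) = -6062.70
(Excluded from the current account — financial account: acquisition of a foreign subsidiary by a resident firm (outward FDI) 1421.22, increase in resident deposits held at foreign banks 217.67, new loans extended by domestic banks to foreign borrowers 923.97.)

-6062.70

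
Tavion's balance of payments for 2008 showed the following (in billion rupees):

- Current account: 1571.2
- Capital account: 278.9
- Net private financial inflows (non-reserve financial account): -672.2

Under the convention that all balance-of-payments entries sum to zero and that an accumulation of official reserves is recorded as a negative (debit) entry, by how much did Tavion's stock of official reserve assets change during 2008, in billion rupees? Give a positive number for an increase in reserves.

Official reserve transactions balance = -(1571.2 + 278.9 + (-672.2)) = -1177.9
An accumulation of reserves is recorded as a debit (negative entry), so the change in the stock of reserves is the negative of that balance.
Change in official reserves = -(-1177.9) = 1177.9

1177.9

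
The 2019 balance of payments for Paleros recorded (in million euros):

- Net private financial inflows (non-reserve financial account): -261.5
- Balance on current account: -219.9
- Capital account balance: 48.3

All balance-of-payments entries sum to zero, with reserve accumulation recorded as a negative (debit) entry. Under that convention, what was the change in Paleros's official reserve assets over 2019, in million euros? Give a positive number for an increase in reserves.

-433.1

Official reserve transactions balance = -((-219.9) + 48.3 + (-261.5)) = 433.1
An accumulation of reserves is recorded as a debit (negative entry), so the change in the stock of reserves is the negative of that balance.
Change in official reserves = -(433.1) = -433.1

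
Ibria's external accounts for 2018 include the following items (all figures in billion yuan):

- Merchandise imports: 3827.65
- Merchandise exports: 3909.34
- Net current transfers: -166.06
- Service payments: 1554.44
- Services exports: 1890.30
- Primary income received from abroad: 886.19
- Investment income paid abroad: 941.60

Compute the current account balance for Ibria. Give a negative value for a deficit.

Goods balance = 3909.34 - 3827.65 = 81.69
Services balance = 1890.30 - 1554.44 = 335.86
Trade balance (goods + services) = 81.69 + 335.86 = 417.55
Net primary income = 886.19 - 941.60 = -55.41
Net secondary income = -166.06
Current account = 417.55 + (-55.41) + (-166.06) = 196.08

196.08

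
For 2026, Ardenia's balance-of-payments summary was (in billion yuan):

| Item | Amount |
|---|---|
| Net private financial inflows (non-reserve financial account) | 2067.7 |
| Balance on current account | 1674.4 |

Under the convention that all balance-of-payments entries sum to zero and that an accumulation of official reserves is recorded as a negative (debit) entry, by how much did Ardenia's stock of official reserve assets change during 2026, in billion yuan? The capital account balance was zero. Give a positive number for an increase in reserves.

3742.1

Official reserve transactions balance = -(1674.4 + 2067.7) = -3742.1
An accumulation of reserves is recorded as a debit (negative entry), so the change in the stock of reserves is the negative of that balance.
Change in official reserves = -(-3742.1) = 3742.1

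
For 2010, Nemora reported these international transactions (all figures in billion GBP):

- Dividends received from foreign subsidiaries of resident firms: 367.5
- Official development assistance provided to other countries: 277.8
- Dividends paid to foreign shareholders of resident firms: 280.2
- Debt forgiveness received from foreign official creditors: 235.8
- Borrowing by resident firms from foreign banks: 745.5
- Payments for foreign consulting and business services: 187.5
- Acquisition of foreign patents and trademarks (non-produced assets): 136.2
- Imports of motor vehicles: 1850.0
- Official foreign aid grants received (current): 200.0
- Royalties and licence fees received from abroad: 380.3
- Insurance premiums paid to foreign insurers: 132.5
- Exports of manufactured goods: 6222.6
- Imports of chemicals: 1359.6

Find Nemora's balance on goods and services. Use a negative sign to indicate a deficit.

Goods: 6222.6 - 1359.6 - 1850.0 = 3013.0
Services: -132.5 - 187.5 + 380.3 = 60.3
Trade balance = 3013.0 + 60.3 = 3073.3
(Excluded from the trade balance — primary income: dividends received from foreign subsidiaries of resident firms 367.5, dividends paid to foreign shareholders of resident firms 280.2; secondary income: official development assistance provided to other countries 277.8, official foreign aid grants received (current) 200.0; capital account: debt forgiveness received from foreign official creditors 235.8, acquisition of foreign patents and trademarks (non-produced assets) 136.2; financial account: borrowing by resident firms from foreign banks 745.5.)

3073.3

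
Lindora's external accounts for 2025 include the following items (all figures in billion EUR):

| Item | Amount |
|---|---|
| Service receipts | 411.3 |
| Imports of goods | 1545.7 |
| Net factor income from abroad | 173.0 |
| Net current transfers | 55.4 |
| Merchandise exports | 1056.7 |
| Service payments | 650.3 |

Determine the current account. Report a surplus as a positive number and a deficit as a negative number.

Goods balance = 1056.7 - 1545.7 = -489.0
Services balance = 411.3 - 650.3 = -239.0
Trade balance (goods + services) = -489.0 + (-239.0) = -728.0
Net primary income = 173.0
Net secondary income = 55.4
Current account = -728.0 + 173.0 + 55.4 = -499.6

-499.6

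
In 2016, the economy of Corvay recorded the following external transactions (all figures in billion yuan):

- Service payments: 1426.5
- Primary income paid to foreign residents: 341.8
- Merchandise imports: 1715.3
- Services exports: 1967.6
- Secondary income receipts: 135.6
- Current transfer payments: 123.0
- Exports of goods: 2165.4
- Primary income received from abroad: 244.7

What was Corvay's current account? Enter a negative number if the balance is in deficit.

Goods balance = 2165.4 - 1715.3 = 450.1
Services balance = 1967.6 - 1426.5 = 541.1
Trade balance (goods + services) = 450.1 + 541.1 = 991.2
Net primary income = 244.7 - 341.8 = -97.1
Net secondary income = 135.6 - 123.0 = 12.6
Current account = 991.2 + (-97.1) + 12.6 = 906.7

906.7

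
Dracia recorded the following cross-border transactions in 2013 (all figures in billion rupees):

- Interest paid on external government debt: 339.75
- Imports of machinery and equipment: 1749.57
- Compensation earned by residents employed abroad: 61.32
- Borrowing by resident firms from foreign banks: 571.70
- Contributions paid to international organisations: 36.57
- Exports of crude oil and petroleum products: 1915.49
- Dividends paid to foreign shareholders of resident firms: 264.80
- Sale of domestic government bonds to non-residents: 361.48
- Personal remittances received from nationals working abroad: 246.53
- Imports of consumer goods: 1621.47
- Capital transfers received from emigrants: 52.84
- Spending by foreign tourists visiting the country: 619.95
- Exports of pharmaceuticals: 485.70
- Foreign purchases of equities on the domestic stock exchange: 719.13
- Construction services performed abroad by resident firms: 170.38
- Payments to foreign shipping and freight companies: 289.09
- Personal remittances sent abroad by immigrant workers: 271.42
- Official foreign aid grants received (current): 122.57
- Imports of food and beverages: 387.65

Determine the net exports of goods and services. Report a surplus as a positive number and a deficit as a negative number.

-856.26

Goods: -387.65 - 1621.47 + 1915.49 + 485.70 - 1749.57 = -1357.50
Services: 619.95 - 289.09 + 170.38 = 501.24
Trade balance = -1357.50 + 501.24 = -856.26
(Excluded from the trade balance — primary income: interest paid on external government debt 339.75, compensation earned by residents employed abroad 61.32, dividends paid to foreign shareholders of resident firms 264.80; financial account: borrowing by resident firms from foreign banks 571.70, sale of domestic government bonds to non-residents 361.48, foreign purchases of equities on the domestic stock exchange 719.13; secondary income: contributions paid to international organisations 36.57, personal remittances received from nationals working abroad 246.53, personal remittances sent abroad by immigrant workers 271.42, official foreign aid grants received (current) 122.57; capital account: capital transfers received from emigrants 52.84.)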